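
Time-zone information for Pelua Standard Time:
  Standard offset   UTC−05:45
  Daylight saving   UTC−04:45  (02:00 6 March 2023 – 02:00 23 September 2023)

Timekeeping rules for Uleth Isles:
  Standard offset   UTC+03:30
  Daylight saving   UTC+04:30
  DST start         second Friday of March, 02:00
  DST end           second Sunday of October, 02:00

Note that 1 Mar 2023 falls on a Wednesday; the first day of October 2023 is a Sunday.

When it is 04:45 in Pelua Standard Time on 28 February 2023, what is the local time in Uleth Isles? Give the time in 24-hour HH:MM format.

14:00

Daylight saving runs 6 March – 23 September; 28 February 2023 is outside that window, so Pelua Standard Time is on standard time at UTC−05:45.
04:45 Pelua Standard Time + 5h45m = 10:30 UTC.
1 March 2023 is a Wednesday, so the first Friday is March 3 and the second is March 10.
1 October 2023 is a Sunday, so the first Sunday is October 1 and the second is October 8.
At the standard offset (UTC+03:30), 10:30 UTC + 3h30m = 14:00 Uleth Isles standard time.
Daylight saving runs 10 March – 8 October; the standard-time date in Uleth Isles, 28 February 2023, is outside that window, so Uleth Isles is on standard time at UTC+03:30.
10:30 UTC + 3h30m = 14:00 Uleth Isles.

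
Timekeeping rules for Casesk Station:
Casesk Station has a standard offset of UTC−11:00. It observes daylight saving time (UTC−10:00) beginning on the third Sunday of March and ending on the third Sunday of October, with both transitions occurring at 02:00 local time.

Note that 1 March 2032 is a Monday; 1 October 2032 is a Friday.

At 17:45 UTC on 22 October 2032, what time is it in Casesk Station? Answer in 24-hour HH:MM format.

06:45

1 March 2032 is a Monday, so the first Sunday is March 7 and the third is March 21.
1 October 2032 is a Friday, so the first Sunday is October 3 and the third is October 17.
At the standard offset (UTC−11:00), 17:45 UTC − 11h = 06:45 Casesk Station standard time.
Daylight saving runs 21 March – 17 October; the standard-time date in Casesk Station, 22 October 2032, is outside that window, so Casesk Station is on standard time at UTC−11:00.
17:45 UTC − 11h = 06:45 local.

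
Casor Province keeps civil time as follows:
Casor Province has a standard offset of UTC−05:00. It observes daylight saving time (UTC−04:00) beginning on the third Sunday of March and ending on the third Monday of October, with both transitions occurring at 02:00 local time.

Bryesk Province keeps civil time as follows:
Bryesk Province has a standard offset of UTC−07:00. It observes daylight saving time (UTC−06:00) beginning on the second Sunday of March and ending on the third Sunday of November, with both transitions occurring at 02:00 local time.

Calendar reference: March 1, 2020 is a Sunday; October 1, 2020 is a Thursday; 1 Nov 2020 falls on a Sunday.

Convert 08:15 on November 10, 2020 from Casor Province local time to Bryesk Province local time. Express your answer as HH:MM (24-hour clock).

1 March 2020 is a Sunday, so the first Sunday is March 1 and the third is March 15.
1 October 2020 is a Thursday, so the first Monday is October 5 and the third is October 19.
November 10, 2020 is outside the daylight-saving period (15 March – 19 October), so Casor Province is on standard time, UTC−05:00.
08:15 Casor Province + 5h = 13:15 UTC.
1 March 2020 is a Sunday, so the first Sunday is March 1 and the second is March 8.
1 November 2020 is a Sunday, so the first Sunday is November 1 and the third is November 15.
At the standard offset (UTC−07:00), 13:15 UTC − 7h = 06:15 Bryesk Province standard time.
The standard-time date in Bryesk Province, November 10, 2020, lies within the daylight-saving period (8 March – 15 November), so Bryesk Province is on daylight time, UTC−06:00.
13:15 UTC − 6h = 07:15 Bryesk Province.

07:15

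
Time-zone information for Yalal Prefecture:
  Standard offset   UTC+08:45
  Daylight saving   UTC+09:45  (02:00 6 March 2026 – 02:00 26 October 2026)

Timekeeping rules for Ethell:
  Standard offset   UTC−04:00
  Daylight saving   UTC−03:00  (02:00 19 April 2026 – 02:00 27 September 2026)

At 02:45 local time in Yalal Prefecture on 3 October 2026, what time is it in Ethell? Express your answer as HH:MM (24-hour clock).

13:00

3 October 2026 lies within the daylight-saving period (6 March – 26 October), so Yalal Prefecture is on daylight time, UTC+09:45.
02:45 Yalal Prefecture − 9h45m = 17:00 UTC (rolling into the previous day, 2 October 2026).
At the standard offset (UTC−04:00), 17:00 UTC − 4h = 13:00 Ethell standard time.
The standard-time date in Ethell, 2 October 2026, is outside the daylight-saving period (19 April – 27 September), so Ethell is on standard time, UTC−04:00.
17:00 UTC − 4h = 13:00 Ethell.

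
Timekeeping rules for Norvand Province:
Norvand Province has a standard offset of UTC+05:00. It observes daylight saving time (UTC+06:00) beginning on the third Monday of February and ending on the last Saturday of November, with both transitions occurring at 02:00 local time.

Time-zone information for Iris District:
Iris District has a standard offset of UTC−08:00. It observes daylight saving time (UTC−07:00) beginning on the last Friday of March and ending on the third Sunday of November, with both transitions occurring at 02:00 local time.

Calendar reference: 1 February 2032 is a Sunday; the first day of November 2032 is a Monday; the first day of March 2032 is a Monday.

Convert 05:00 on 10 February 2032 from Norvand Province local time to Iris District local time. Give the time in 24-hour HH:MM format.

1 February 2032 is a Sunday, so the first Monday is February 2 and the third is February 16.
1 November 2032 is a Monday, so Saturdays fall on 6, 13, 20, 27; the last is November 27.
Daylight saving runs 16 February – 27 November; 10 February 2032 is outside that window, so Norvand Province is on standard time at UTC+05:00.
05:00 Norvand Province − 5h = 00:00 UTC.
1 March 2032 is a Monday, so Fridays fall on 5, 12, 19, 26; the last is March 26.
1 November 2032 is a Monday, so the first Sunday is November 7 and the third is November 21.
At the standard offset (UTC−08:00), 00:00 UTC − 8h = 16:00 Iris District standard time (rolling into the previous day, 9 February 2032).
The standard-time date in Iris District, 9 February 2032, does not fall between 26 March and 21 November, so daylight saving is not in effect and Iris District is at UTC−08:00.
00:00 UTC − 8h = 16:00 Iris District (rolling into the previous day, 9 February 2032).

16:00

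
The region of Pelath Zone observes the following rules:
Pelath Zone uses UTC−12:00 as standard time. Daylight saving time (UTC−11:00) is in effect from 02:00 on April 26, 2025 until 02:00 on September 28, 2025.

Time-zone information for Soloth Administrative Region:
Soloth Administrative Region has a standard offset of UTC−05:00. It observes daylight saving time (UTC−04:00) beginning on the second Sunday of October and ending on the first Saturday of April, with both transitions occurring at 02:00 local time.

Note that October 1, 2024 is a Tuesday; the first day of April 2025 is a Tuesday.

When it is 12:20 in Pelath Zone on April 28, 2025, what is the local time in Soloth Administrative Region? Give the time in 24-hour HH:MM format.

April 28, 2025 falls between 26 April and 28 September, so daylight saving is in effect and Pelath Zone is at UTC−11:00.
12:20 Pelath Zone + 11h = 23:20 UTC.
1 October 2024 is a Tuesday, so the first Sunday is October 6 and the second is October 13.
1 April 2025 is a Tuesday, so the first Saturday is April 5.
At the standard offset (UTC−05:00), 23:20 UTC − 5h = 18:20 Soloth Administrative Region standard time.
The standard-time date in Soloth Administrative Region, April 28, 2025, does not fall between 13 October 2024 and 5 April 2025, so daylight saving is not in effect and Soloth Administrative Region is at UTC−05:00.
23:20 UTC − 5h = 18:20 Soloth Administrative Region.

18:20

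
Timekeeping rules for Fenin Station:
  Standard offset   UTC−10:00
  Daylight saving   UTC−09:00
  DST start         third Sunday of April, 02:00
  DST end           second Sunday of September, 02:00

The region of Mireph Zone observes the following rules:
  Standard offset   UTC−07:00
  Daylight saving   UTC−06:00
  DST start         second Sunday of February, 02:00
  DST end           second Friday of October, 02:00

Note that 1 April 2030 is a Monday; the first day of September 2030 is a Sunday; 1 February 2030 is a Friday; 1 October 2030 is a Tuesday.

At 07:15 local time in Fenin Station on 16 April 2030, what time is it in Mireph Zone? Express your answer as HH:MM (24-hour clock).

1 April 2030 is a Monday, so the first Sunday is April 7 and the third is April 21.
1 September 2030 is a Sunday, so the first Sunday is September 1 and the second is September 8.
16 April 2030 is outside the daylight-saving period (21 April – 8 September), so Fenin Station is on standard time, UTC−10:00.
07:15 Fenin Station + 10h = 17:15 UTC.
1 February 2030 is a Friday, so the first Sunday is February 3 and the second is February 10.
1 October 2030 is a Tuesday, so the first Friday is October 4 and the second is October 11.
At the standard offset (UTC−07:00), 17:15 UTC − 7h = 10:15 Mireph Zone standard time.
The standard-time date in Mireph Zone, 16 April 2030, lies within the daylight-saving period (10 February – 11 October), so Mireph Zone is on daylight time, UTC−06:00.
17:15 UTC − 6h = 11:15 Mireph Zone.

11:15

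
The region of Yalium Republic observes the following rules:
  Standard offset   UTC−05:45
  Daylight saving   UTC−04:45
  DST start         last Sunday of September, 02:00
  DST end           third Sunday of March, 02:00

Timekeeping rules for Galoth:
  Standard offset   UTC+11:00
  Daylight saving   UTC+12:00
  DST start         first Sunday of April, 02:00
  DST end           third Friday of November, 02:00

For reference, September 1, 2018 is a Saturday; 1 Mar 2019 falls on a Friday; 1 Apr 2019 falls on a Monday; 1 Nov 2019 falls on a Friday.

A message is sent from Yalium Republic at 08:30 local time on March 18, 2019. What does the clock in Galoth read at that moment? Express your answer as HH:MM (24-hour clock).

01:15

1 September 2018 is a Saturday, so Sundays fall on 2, 9, 16, 23, 30; the last is September 30.
1 March 2019 is a Friday, so the first Sunday is March 3 and the third is March 17.
March 18, 2019 does not fall between 30 September 2018 and 17 March 2019, so daylight saving is not in effect and Yalium Republic is at UTC−05:45.
08:30 Yalium Republic + 5h45m = 14:15 UTC.
1 April 2019 is a Monday, so the first Sunday is April 7.
1 November 2019 is a Friday, so the first Friday is November 1 and the third is November 15.
At the standard offset (UTC+11:00), 14:15 UTC + 11h = 01:15 Galoth standard time (rolling into the next day, 19 March 2019).
The standard-time date in Galoth, March 19, 2019, does not fall between 7 April and 15 November, so daylight saving is not in effect and Galoth is at UTC+11:00.
14:15 UTC + 11h = 01:15 Galoth (rolling into the next day, 19 March 2019).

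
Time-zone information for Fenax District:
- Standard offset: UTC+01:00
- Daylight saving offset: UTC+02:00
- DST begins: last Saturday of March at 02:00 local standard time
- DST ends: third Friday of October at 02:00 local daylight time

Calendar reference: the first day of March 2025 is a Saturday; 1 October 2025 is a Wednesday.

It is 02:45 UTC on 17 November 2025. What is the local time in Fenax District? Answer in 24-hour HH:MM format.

03:45

1 March 2025 is a Saturday, so Saturdays fall on 1, 8, 15, 22, 29; the last is March 29.
1 October 2025 is a Wednesday, so the first Friday is October 3 and the third is October 17.
At the standard offset (UTC+01:00), 02:45 UTC + 1h = 03:45 Fenax District standard time.
The standard-time date in Fenax District, 17 November 2025, does not fall between 29 March and 17 October, so daylight saving is not in effect and Fenax District is at UTC+01:00.
02:45 UTC + 1h = 03:45 local.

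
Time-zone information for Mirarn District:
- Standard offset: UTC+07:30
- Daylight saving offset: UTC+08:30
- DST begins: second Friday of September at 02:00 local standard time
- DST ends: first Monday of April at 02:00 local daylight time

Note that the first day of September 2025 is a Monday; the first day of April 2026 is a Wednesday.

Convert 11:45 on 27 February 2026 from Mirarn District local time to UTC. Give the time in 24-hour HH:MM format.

03:15

1 September 2025 is a Monday, so the first Friday is September 5 and the second is September 12.
1 April 2026 is a Wednesday, so the first Monday is April 6.
27 February 2026 lies within the daylight-saving period (12 September 2025 – 6 April 2026), so Mirarn District is on daylight time, UTC+08:30.
11:45 local − 8h30m = 03:15 UTC.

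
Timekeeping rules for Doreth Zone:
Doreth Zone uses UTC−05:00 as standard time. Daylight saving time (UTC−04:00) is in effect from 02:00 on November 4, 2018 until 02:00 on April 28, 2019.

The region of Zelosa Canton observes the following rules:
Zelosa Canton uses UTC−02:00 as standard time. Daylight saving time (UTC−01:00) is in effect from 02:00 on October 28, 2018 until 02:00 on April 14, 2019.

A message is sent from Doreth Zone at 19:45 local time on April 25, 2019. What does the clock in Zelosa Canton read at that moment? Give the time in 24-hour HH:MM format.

21:45

Daylight saving runs 4 November 2018 – 28 April 2019; April 25, 2019 is inside that window, so Doreth Zone is at UTC−04:00.
19:45 Doreth Zone + 4h = 23:45 UTC.
At the standard offset (UTC−02:00), 23:45 UTC − 2h = 21:45 Zelosa Canton standard time.
The standard-time date in Zelosa Canton, April 25, 2019, does not fall between 28 October 2018 and 14 April 2019, so daylight saving is not in effect and Zelosa Canton is at UTC−02:00.
23:45 UTC − 2h = 21:45 Zelosa Canton.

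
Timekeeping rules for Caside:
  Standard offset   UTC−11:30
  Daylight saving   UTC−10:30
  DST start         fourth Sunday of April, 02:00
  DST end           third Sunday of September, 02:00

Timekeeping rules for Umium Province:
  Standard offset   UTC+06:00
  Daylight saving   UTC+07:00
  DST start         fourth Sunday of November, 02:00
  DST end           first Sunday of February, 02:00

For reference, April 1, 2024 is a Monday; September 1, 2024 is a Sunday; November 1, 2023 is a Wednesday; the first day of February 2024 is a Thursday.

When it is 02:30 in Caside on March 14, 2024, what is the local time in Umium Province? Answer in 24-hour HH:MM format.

1 April 2024 is a Monday, so the first Sunday is April 7 and the fourth is April 28.
1 September 2024 is a Sunday, so the first Sunday is September 1 and the third is September 15.
March 14, 2024 is outside the daylight-saving period (28 April – 15 September), so Caside is on standard time, UTC−11:30.
02:30 Caside + 11h30m = 14:00 UTC.
1 November 2023 is a Wednesday, so the first Sunday is November 5 and the fourth is November 26.
1 February 2024 is a Thursday, so the first Sunday is February 4.
At the standard offset (UTC+06:00), 14:00 UTC + 6h = 20:00 Umium Province standard time.
Daylight saving runs 26 November 2023 – 4 February 2024; the standard-time date in Umium Province, March 14, 2024, is outside that window, so Umium Province is on standard time at UTC+06:00.
14:00 UTC + 6h = 20:00 Umium Province.

20:00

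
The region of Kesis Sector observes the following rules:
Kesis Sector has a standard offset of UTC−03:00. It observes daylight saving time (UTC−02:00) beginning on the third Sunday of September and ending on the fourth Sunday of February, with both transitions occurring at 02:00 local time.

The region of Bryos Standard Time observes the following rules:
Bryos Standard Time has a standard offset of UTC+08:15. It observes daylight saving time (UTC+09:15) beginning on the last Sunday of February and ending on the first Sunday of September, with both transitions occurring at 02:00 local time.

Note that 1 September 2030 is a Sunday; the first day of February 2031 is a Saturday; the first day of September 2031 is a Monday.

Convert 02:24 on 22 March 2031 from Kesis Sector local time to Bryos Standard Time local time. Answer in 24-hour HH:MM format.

1 September 2030 is a Sunday, so the first Sunday is September 1 and the third is September 15.
1 February 2031 is a Saturday, so the first Sunday is February 2 and the fourth is February 23.
Daylight saving runs 15 September 2030 – 23 February 2031; 22 March 2031 is outside that window, so Kesis Sector is on standard time at UTC−03:00.
02:24 Kesis Sector + 3h = 05:24 UTC.
1 February 2031 is a Saturday, so Sundays fall on 2, 9, 16, 23; the last is February 23.
1 September 2031 is a Monday, so the first Sunday is September 7.
At the standard offset (UTC+08:15), 05:24 UTC + 8h15m = 13:39 Bryos Standard Time standard time.
Daylight saving runs 23 February – 7 September; the standard-time date in Bryos Standard Time, 22 March 2031, is inside that window, so Bryos Standard Time is at UTC+09:15.
05:24 UTC + 9h15m = 14:39 Bryos Standard Time.

14:39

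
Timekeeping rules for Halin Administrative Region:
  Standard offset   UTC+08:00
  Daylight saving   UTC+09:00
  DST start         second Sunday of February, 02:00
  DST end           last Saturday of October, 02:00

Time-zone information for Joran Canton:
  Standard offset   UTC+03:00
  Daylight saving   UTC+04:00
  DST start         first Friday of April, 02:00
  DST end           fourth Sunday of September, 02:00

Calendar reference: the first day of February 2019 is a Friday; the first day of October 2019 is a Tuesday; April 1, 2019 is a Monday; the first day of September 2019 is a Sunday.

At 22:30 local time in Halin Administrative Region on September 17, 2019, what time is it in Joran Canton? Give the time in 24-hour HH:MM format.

17:30

1 February 2019 is a Friday, so the first Sunday is February 3 and the second is February 10.
1 October 2019 is a Tuesday, so Saturdays fall on 5, 12, 19, 26; the last is October 26.
September 17, 2019 falls between 10 February and 26 October, so daylight saving is in effect and Halin Administrative Region is at UTC+09:00.
22:30 Halin Administrative Region − 9h = 13:30 UTC.
1 April 2019 is a Monday, so the first Friday is April 5.
1 September 2019 is a Sunday, so the first Sunday is September 1 and the fourth is September 22.
At the standard offset (UTC+03:00), 13:30 UTC + 3h = 16:30 Joran Canton standard time.
Daylight saving runs 5 April – 22 September; the standard-time date in Joran Canton, September 17, 2019, is inside that window, so Joran Canton is at UTC+04:00.
13:30 UTC + 4h = 17:30 Joran Canton.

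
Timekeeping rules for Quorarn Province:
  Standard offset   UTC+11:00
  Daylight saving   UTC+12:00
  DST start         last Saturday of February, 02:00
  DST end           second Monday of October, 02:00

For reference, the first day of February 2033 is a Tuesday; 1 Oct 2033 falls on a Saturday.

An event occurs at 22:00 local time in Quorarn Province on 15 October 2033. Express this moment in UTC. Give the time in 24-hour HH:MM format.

1 February 2033 is a Tuesday, so Saturdays fall on 5, 12, 19, 26; the last is February 26.
1 October 2033 is a Saturday, so the first Monday is October 3 and the second is October 10.
15 October 2033 does not fall between 26 February and 10 October, so daylight saving is not in effect and Quorarn Province is at UTC+11:00.
22:00 local − 11h = 11:00 UTC.

11:00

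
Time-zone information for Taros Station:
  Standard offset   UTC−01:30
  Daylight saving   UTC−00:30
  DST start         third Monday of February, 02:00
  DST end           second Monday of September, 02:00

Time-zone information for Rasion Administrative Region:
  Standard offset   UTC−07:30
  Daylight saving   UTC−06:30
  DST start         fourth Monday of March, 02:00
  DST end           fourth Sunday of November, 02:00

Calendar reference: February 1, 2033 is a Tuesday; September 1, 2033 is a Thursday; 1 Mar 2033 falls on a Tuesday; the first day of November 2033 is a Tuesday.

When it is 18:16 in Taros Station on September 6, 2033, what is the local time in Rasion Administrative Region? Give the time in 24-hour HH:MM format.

12:16

1 February 2033 is a Tuesday, so the first Monday is February 7 and the third is February 21.
1 September 2033 is a Thursday, so the first Monday is September 5 and the second is September 12.
September 6, 2033 falls between 21 February and 12 September, so daylight saving is in effect and Taros Station is at UTC−00:30.
18:16 Taros Station + 0h30m = 18:46 UTC.
1 March 2033 is a Tuesday, so the first Monday is March 7 and the fourth is March 28.
1 November 2033 is a Tuesday, so the first Sunday is November 6 and the fourth is November 27.
At the standard offset (UTC−07:30), 18:46 UTC − 7h30m = 11:16 Rasion Administrative Region standard time.
Daylight saving runs 28 March – 27 November; the standard-time date in Rasion Administrative Region, September 6, 2033, is inside that window, so Rasion Administrative Region is at UTC−06:30.
18:46 UTC − 6h30m = 12:16 Rasion Administrative Region.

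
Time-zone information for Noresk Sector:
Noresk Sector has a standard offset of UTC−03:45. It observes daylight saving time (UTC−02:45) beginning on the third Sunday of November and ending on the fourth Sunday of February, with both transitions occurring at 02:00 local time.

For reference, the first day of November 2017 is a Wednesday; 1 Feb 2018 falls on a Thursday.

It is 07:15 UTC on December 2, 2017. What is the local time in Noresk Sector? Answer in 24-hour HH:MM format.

1 November 2017 is a Wednesday, so the first Sunday is November 5 and the third is November 19.
1 February 2018 is a Thursday, so the first Sunday is February 4 and the fourth is February 25.
At the standard offset (UTC−03:45), 07:15 UTC − 3h45m = 03:30 Noresk Sector standard time.
The standard-time date in Noresk Sector, December 2, 2017, lies within the daylight-saving period (19 November 2017 – 25 February 2018), so Noresk Sector is on daylight time, UTC−02:45.
07:15 UTC − 2h45m = 04:30 local.

04:30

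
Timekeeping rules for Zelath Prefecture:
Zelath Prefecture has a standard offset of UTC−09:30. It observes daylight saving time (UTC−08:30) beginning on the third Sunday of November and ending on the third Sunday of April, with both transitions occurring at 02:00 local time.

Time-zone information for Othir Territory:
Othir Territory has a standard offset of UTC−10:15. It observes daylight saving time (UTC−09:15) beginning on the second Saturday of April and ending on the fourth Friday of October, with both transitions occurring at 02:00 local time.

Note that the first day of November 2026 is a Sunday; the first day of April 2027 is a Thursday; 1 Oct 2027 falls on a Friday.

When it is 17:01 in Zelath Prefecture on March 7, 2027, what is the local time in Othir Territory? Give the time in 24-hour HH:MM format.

1 November 2026 is a Sunday, so the first Sunday is November 1 and the third is November 15.
1 April 2027 is a Thursday, so the first Sunday is April 4 and the third is April 18.
March 7, 2027 lies within the daylight-saving period (15 November 2026 – 18 April 2027), so Zelath Prefecture is on daylight time, UTC−08:30.
17:01 Zelath Prefecture + 8h30m = 01:31 UTC (rolling into the next day, 8 March 2027).
1 April 2027 is a Thursday, so the first Saturday is April 3 and the second is April 10.
1 October 2027 is a Friday, so the first Friday is October 1 and the fourth is October 22.
At the standard offset (UTC−10:15), 01:31 UTC − 10h15m = 15:16 Othir Territory standard time (rolling into the previous day, 7 March 2027).
The standard-time date in Othir Territory, March 7, 2027, does not fall between 10 April and 22 October, so daylight saving is not in effect and Othir Territory is at UTC−10:15.
01:31 UTC − 10h15m = 15:16 Othir Territory (rolling into the previous day, 7 March 2027).

15:16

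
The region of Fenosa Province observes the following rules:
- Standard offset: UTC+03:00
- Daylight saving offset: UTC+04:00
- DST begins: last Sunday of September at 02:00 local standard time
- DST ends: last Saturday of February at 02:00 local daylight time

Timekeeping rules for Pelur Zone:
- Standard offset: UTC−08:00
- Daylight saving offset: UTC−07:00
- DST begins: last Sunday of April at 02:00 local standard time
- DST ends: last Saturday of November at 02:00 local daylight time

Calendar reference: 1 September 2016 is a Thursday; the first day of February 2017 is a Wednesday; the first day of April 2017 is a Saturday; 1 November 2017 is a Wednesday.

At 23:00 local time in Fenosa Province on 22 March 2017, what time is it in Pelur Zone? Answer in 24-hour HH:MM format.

12:00

1 September 2016 is a Thursday, so Sundays fall on 4, 11, 18, 25; the last is September 25.
1 February 2017 is a Wednesday, so Saturdays fall on 4, 11, 18, 25; the last is February 25.
Daylight saving runs 25 September 2016 – 25 February 2017; 22 March 2017 is outside that window, so Fenosa Province is on standard time at UTC+03:00.
23:00 Fenosa Province − 3h = 20:00 UTC.
1 April 2017 is a Saturday, so Sundays fall on 2, 9, 16, 23, 30; the last is April 30.
1 November 2017 is a Wednesday, so Saturdays fall on 4, 11, 18, 25; the last is November 25.
At the standard offset (UTC−08:00), 20:00 UTC − 8h = 12:00 Pelur Zone standard time.
The standard-time date in Pelur Zone, 22 March 2017, does not fall between 30 April and 25 November, so daylight saving is not in effect and Pelur Zone is at UTC−08:00.
20:00 UTC − 8h = 12:00 Pelur Zone.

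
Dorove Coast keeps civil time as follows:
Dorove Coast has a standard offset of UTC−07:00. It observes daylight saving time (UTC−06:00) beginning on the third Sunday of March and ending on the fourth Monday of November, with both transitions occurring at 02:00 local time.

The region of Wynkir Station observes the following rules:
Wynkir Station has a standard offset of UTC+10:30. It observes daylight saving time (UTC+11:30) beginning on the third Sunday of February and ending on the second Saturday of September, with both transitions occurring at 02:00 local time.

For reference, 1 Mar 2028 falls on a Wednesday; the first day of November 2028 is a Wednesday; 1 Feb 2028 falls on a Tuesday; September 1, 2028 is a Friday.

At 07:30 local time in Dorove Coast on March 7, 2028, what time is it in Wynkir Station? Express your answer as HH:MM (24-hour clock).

1 March 2028 is a Wednesday, so the first Sunday is March 5 and the third is March 19.
1 November 2028 is a Wednesday, so the first Monday is November 6 and the fourth is November 27.
March 7, 2028 is outside the daylight-saving period (19 March – 27 November), so Dorove Coast is on standard time, UTC−07:00.
07:30 Dorove Coast + 7h = 14:30 UTC.
1 February 2028 is a Tuesday, so the first Sunday is February 6 and the third is February 20.
1 September 2028 is a Friday, so the first Saturday is September 2 and the second is September 9.
At the standard offset (UTC+10:30), 14:30 UTC + 10h30m = 01:00 Wynkir Station standard time (rolling into the next day, 8 March 2028).
The standard-time date in Wynkir Station, March 8, 2028, lies within the daylight-saving period (20 February – 9 September), so Wynkir Station is on daylight time, UTC+11:30.
14:30 UTC + 11h30m = 02:00 Wynkir Station (rolling into the next day, 8 March 2028).

02:00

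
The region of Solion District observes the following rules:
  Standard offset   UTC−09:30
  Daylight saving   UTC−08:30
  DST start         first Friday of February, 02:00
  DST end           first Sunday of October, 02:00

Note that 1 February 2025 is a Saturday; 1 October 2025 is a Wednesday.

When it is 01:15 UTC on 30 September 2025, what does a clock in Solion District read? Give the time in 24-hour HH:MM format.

16:45

1 February 2025 is a Saturday, so the first Friday is February 7.
1 October 2025 is a Wednesday, so the first Sunday is October 5.
At the standard offset (UTC−09:30), 01:15 UTC − 9h30m = 15:45 Solion District standard time (rolling into the previous day, 29 September 2025).
Daylight saving runs 7 February – 5 October; the standard-time date in Solion District, 29 September 2025, is inside that window, so Solion District is at UTC−08:30.
01:15 UTC − 8h30m = 16:45 local (rolling into the previous day, 29 September 2025).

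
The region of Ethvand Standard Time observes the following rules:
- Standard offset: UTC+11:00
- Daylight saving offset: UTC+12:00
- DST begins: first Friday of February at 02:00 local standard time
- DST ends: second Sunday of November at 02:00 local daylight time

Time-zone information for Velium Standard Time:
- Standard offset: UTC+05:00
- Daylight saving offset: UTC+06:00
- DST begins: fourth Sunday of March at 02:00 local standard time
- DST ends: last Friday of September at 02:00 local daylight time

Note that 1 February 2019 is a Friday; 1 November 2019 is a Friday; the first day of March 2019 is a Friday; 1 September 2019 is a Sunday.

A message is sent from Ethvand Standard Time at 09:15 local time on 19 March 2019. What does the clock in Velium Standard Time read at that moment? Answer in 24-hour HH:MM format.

02:15

1 February 2019 is a Friday, so the first Friday is February 1.
1 November 2019 is a Friday, so the first Sunday is November 3 and the second is November 10.
19 March 2019 falls between 1 February and 10 November, so daylight saving is in effect and Ethvand Standard Time is at UTC+12:00.
09:15 Ethvand Standard Time − 12h = 21:15 UTC (rolling into the previous day, 18 March 2019).
1 March 2019 is a Friday, so the first Sunday is March 3 and the fourth is March 24.
1 September 2019 is a Sunday, so Fridays fall on 6, 13, 20, 27; the last is September 27.
At the standard offset (UTC+05:00), 21:15 UTC + 5h = 02:15 Velium Standard Time standard time (rolling into the next day, 19 March 2019).
Daylight saving runs 24 March – 27 September; the standard-time date in Velium Standard Time, 19 March 2019, is outside that window, so Velium Standard Time is on standard time at UTC+05:00.
21:15 UTC + 5h = 02:15 Velium Standard Time (rolling into the next day, 19 March 2019).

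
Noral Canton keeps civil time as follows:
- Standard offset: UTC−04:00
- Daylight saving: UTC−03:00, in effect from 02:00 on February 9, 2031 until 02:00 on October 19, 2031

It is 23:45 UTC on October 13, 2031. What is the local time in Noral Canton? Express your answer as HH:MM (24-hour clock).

At the standard offset (UTC−04:00), 23:45 UTC − 4h = 19:45 Noral Canton standard time.
Daylight saving runs 9 February – 19 October; the standard-time date in Noral Canton, October 13, 2031, is inside that window, so Noral Canton is at UTC−03:00.
23:45 UTC − 3h = 20:45 local.

20:45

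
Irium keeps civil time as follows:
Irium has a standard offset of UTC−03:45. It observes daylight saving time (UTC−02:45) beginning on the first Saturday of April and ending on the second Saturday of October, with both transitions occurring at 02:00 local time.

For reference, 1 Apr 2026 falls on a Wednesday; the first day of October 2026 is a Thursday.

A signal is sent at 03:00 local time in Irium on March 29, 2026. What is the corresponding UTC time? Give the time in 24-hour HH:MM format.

1 April 2026 is a Wednesday, so the first Saturday is April 4.
1 October 2026 is a Thursday, so the first Saturday is October 3 and the second is October 10.
Daylight saving runs 4 April – 10 October; March 29, 2026 is outside that window, so Irium is on standard time at UTC−03:45.
03:00 local + 3h45m = 06:45 UTC.

06:45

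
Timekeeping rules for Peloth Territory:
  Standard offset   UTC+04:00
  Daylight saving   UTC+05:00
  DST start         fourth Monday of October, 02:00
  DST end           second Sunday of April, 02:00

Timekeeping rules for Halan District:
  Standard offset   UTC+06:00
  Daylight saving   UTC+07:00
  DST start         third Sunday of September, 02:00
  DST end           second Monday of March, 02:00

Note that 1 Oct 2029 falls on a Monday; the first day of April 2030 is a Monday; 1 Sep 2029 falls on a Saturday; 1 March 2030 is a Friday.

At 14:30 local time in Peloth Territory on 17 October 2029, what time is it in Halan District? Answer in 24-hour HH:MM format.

17:30

1 October 2029 is a Monday, so the first Monday is October 1 and the fourth is October 22.
1 April 2030 is a Monday, so the first Sunday is April 7 and the second is April 14.
Daylight saving runs 22 October 2029 – 14 April 2030; 17 October 2029 is outside that window, so Peloth Territory is on standard time at UTC+04:00.
14:30 Peloth Territory − 4h = 10:30 UTC.
1 September 2029 is a Saturday, so the first Sunday is September 2 and the third is September 16.
1 March 2030 is a Friday, so the first Monday is March 4 and the second is March 11.
At the standard offset (UTC+06:00), 10:30 UTC + 6h = 16:30 Halan District standard time.
Daylight saving runs 16 September 2029 – 11 March 2030; the standard-time date in Halan District, 17 October 2029, is inside that window, so Halan District is at UTC+07:00.
10:30 UTC + 7h = 17:30 Halan District.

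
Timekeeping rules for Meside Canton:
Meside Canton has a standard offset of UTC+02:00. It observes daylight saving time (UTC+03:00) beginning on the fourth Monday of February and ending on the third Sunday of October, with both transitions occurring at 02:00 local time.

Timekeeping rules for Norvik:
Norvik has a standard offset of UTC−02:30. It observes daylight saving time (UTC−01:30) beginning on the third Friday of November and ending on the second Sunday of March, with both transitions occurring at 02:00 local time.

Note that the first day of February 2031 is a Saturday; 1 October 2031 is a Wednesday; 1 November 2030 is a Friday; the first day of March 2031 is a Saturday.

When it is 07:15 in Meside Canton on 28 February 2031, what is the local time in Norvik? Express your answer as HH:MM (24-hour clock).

1 February 2031 is a Saturday, so the first Monday is February 3 and the fourth is February 24.
1 October 2031 is a Wednesday, so the first Sunday is October 5 and the third is October 19.
28 February 2031 falls between 24 February and 19 October, so daylight saving is in effect and Meside Canton is at UTC+03:00.
07:15 Meside Canton − 3h = 04:15 UTC.
1 November 2030 is a Friday, so the first Friday is November 1 and the third is November 15.
1 March 2031 is a Saturday, so the first Sunday is March 2 and the second is March 9.
At the standard offset (UTC−02:30), 04:15 UTC − 2h30m = 01:45 Norvik standard time.
The standard-time date in Norvik, 28 February 2031, lies within the daylight-saving period (15 November 2030 – 9 March 2031), so Norvik is on daylight time, UTC−01:30.
04:15 UTC − 1h30m = 02:45 Norvik.

02:45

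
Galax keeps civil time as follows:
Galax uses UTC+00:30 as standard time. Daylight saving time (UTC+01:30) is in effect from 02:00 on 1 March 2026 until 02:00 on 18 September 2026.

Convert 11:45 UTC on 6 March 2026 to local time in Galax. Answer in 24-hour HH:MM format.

At the standard offset (UTC+00:30), 11:45 UTC + 0h30m = 12:15 Galax standard time.
Daylight saving runs 1 March – 18 September; the standard-time date in Galax, 6 March 2026, is inside that window, so Galax is at UTC+01:30.
11:45 UTC + 1h30m = 13:15 local.

13:15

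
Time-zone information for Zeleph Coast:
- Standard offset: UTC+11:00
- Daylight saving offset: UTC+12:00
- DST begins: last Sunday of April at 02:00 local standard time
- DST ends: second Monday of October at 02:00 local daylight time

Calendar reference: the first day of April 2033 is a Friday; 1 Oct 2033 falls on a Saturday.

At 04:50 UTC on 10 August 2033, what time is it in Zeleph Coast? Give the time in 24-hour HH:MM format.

1 April 2033 is a Friday, so Sundays fall on 3, 10, 17, 24; the last is April 24.
1 October 2033 is a Saturday, so the first Monday is October 3 and the second is October 10.
At the standard offset (UTC+11:00), 04:50 UTC + 11h = 15:50 Zeleph Coast standard time.
The standard-time date in Zeleph Coast, 10 August 2033, falls between 24 April and 10 October, so daylight saving is in effect and Zeleph Coast is at UTC+12:00.
04:50 UTC + 12h = 16:50 local.

16:50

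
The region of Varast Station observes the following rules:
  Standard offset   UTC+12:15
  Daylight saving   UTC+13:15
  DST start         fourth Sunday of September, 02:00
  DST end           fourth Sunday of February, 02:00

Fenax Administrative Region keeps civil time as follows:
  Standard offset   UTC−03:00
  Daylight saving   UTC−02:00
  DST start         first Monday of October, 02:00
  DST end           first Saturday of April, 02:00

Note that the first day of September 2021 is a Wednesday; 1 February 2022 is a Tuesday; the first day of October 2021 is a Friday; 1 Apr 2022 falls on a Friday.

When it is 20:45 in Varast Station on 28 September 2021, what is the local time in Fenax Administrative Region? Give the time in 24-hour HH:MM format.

1 September 2021 is a Wednesday, so the first Sunday is September 5 and the fourth is September 26.
1 February 2022 is a Tuesday, so the first Sunday is February 6 and the fourth is February 27.
28 September 2021 falls between 26 September 2021 and 27 February 2022, so daylight saving is in effect and Varast Station is at UTC+13:15.
20:45 Varast Station − 13h15m = 07:30 UTC.
1 October 2021 is a Friday, so the first Monday is October 4.
1 April 2022 is a Friday, so the first Saturday is April 2.
At the standard offset (UTC−03:00), 07:30 UTC − 3h = 04:30 Fenax Administrative Region standard time.
The standard-time date in Fenax Administrative Region, 28 September 2021, does not fall between 4 October 2021 and 2 April 2022, so daylight saving is not in effect and Fenax Administrative Region is at UTC−03:00.
07:30 UTC − 3h = 04:30 Fenax Administrative Region.

04:30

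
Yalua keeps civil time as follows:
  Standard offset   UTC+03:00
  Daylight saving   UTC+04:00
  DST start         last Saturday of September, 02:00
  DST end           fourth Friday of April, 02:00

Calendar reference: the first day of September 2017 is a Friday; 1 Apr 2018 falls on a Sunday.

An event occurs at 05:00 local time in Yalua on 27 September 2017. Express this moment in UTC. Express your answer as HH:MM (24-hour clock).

02:00

1 September 2017 is a Friday, so Saturdays fall on 2, 9, 16, 23, 30; the last is September 30.
1 April 2018 is a Sunday, so the first Friday is April 6 and the fourth is April 27.
27 September 2017 is outside the daylight-saving period (30 September 2017 – 27 April 2018), so Yalua is on standard time, UTC+03:00.
05:00 local − 3h = 02:00 UTC.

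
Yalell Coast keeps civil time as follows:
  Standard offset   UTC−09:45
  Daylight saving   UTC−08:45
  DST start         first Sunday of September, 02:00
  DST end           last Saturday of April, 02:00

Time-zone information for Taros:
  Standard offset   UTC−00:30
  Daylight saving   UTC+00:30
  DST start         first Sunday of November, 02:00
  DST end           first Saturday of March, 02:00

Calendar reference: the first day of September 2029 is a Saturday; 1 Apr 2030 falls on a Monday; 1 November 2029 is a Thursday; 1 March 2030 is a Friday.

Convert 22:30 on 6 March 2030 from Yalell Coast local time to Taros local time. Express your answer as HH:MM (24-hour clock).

06:45

1 September 2029 is a Saturday, so the first Sunday is September 2.
1 April 2030 is a Monday, so Saturdays fall on 6, 13, 20, 27; the last is April 27.
6 March 2030 lies within the daylight-saving period (2 September 2029 – 27 April 2030), so Yalell Coast is on daylight time, UTC−08:45.
22:30 Yalell Coast + 8h45m = 07:15 UTC (rolling into the next day, 7 March 2030).
1 November 2029 is a Thursday, so the first Sunday is November 4.
1 March 2030 is a Friday, so the first Saturday is March 2.
At the standard offset (UTC−00:30), 07:15 UTC − 0h30m = 06:45 Taros standard time.
The standard-time date in Taros, 7 March 2030, is outside the daylight-saving period (4 November 2029 – 2 March 2030), so Taros is on standard time, UTC−00:30.
07:15 UTC − 0h30m = 06:45 Taros.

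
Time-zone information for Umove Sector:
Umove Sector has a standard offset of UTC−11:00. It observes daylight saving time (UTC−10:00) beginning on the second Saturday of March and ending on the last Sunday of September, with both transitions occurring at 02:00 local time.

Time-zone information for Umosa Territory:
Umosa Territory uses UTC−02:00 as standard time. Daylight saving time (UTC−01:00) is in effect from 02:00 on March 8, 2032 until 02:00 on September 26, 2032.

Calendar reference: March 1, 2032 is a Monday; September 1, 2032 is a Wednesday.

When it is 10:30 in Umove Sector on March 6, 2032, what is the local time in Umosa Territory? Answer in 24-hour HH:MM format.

1 March 2032 is a Monday, so the first Saturday is March 6 and the second is March 13.
1 September 2032 is a Wednesday, so Sundays fall on 5, 12, 19, 26; the last is September 26.
Daylight saving runs 13 March – 26 September; March 6, 2032 is outside that window, so Umove Sector is on standard time at UTC−11:00.
10:30 Umove Sector + 11h = 21:30 UTC.
At the standard offset (UTC−02:00), 21:30 UTC − 2h = 19:30 Umosa Territory standard time.
The standard-time date in Umosa Territory, March 6, 2032, is outside the daylight-saving period (8 March – 26 September), so Umosa Territory is on standard time, UTC−02:00.
21:30 UTC − 2h = 19:30 Umosa Territory.

19:30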